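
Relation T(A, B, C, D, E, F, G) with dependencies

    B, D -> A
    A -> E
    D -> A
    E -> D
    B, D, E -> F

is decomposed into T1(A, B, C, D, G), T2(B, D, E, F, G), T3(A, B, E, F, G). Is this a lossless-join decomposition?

Yes

Chase test. Columns are A, B, C, D, E, F, G; row i has aⱼ where attribute j ∈ Ti, else bᵢⱼ.
Initial tableau (one row per fragment):
  row 1: a1 a2 a3 a4 b15 b16 a7
  row 2: b21 a2 b23 a4 a5 a6 a7
  row 3: a1 a2 b33 b34 a5 a6 a7
Rows 1 and 2 agree on B, D; apply B, D→A and equate their A entries.
Rows 1 and 2 agree on A; apply A→E and equate their E entries.
Rows 1 and 3 agree on E; apply E→D and equate their D entries.
Rows 1 and 2 agree on B, D, E; apply B, D, E→F and equate their F entries.
Row 1 is now all distinguished symbols — the join is lossless.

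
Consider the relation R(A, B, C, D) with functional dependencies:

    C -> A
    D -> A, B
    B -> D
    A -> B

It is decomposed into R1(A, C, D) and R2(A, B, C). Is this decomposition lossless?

Yes

Common attributes: R1 ∩ R2 = {A, C}.
Closure of {A, C}: A → B applies, adding B; B → D applies, adding D. So (A, C)⁺ = {A, B, C, D}.
This closure contains every attribute of R1, so R1 ∩ R2 → R1. The join is lossless.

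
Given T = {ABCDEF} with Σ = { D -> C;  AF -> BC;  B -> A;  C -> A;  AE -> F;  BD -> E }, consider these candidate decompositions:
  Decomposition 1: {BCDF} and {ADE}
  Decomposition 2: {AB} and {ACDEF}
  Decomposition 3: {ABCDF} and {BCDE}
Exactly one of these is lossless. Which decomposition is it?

Decomposition 1: common = {D}, closure = {ACD} → lossy.
Decomposition 2: common = {A}, closure = {A} → lossy.
Decomposition 3: common = {BCD}, closure = {ABCDEF} → lossless.

Decomposition 3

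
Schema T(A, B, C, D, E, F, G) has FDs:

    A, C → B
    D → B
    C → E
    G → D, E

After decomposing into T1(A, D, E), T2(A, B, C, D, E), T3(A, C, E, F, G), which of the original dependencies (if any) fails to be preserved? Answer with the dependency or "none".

G → D, E

Check G → D, E: no single fragment contains all of {D, E, G}, and the restricted closure of {G} across the fragments never reaches {D, E}.
A, C → B is preserved.
D → B is preserved.
C → E is preserved.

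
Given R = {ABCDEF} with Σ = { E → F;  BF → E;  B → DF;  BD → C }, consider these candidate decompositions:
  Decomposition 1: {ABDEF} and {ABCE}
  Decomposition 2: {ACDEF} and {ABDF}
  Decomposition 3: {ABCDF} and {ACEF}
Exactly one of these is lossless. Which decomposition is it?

Decomposition 1

Decomposition 1: common = {ABE}, closure = {ABCDEF} → lossless.
Decomposition 2: common = {ADF}, closure = {ADF} → lossy.
Decomposition 3: common = {ACF}, closure = {ACF} → lossy.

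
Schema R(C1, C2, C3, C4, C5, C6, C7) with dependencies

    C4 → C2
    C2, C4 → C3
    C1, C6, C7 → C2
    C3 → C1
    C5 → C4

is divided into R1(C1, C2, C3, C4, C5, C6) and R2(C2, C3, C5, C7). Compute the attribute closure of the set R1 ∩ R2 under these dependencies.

C1, C2, C3, C4, C5

R1 ∩ R2 = {C2, C3, C5}.
C3 → C1 applies, adding C1
C5 → C4 applies, adding C4
Closure: {C1, C2, C3, C4, C5}.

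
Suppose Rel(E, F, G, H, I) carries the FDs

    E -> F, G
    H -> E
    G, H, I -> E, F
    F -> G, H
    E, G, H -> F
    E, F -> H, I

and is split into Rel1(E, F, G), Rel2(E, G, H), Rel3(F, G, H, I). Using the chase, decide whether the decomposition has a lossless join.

Chase test. Columns are E, F, G, H, I; row i has aⱼ where attribute j ∈ Reli, else bᵢⱼ.
Initial tableau (one row per fragment):
  row 1: a1 a2 a3 b14 b15
  row 2: a1 b22 a3 a4 b25
  row 3: b31 a2 a3 a4 a5
Rows 1 and 2 agree on E; apply E→F, G and equate their F, G entries.
Rows 2 and 3 agree on H; apply H→E and equate their E entries.
Rows 1 and 2 agree on F; apply F→G, H and equate their G, H entries.
Rows 1 and 2 agree on E, F; apply E, F→H, I and equate their H, I entries.
Rows 1 and 3 agree on E, F; apply E, F→H, I and equate their H, I entries.
Row 1 is now all distinguished symbols — the join is lossless.

Yes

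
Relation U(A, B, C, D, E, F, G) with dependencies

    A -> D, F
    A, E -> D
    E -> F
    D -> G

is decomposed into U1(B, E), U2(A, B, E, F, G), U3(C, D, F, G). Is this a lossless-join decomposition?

No

Chase test. Columns are A, B, C, D, E, F, G; row i has aⱼ where attribute j ∈ Ui, else bᵢⱼ.
Initial tableau (one row per fragment):
  row 1: b11 a2 b13 b14 a5 b16 b17
  row 2: a1 a2 b23 b24 a5 a6 a7
  row 3: b31 b32 a3 a4 b35 a6 a7
Rows 1 and 2 agree on E; apply E→F and equate their F entries.
No row becomes fully distinguished — the join is lossy.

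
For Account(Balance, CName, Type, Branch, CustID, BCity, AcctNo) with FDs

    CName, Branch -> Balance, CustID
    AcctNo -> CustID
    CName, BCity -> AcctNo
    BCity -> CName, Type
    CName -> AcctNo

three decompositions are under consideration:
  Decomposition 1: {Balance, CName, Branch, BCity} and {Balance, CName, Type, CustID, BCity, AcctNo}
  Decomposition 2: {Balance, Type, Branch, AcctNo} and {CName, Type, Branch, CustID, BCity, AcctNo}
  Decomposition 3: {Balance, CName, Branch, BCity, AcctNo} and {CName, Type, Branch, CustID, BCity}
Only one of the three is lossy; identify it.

Decomposition 2

Decomposition 1: common = {Balance, CName, BCity}, closure = {Balance, CName, Type, CustID, BCity, AcctNo} → lossless.
Decomposition 2: common = {Type, Branch, AcctNo}, closure = {Type, Branch, CustID, AcctNo} → lossy.
Decomposition 3: common = {CName, Branch, BCity}, closure = {Balance, CName, Type, Branch, CustID, BCity, AcctNo} → lossless.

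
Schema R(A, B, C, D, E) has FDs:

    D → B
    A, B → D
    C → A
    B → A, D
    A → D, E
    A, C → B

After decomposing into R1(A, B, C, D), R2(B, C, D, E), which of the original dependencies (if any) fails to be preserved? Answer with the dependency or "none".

D → B lies within R1.
A, B → D lies within R1.
C → A lies within R1.
B → A, D lies within R1.
A → D, E: restricted closure across fragments reaches D, E.
A, C → B lies within R1.
Every dependency is enforceable on the fragments, so the decomposition is dependency-preserving.

none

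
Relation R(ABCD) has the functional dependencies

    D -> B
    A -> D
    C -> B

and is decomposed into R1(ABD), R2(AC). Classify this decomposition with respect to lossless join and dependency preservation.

lossless but not dependency-preserving

Lossless test: (A)⁺ = {ABD}, which contains all of one fragment — lossless.
Dependency preservation: the restricted closure of {C} across the fragments never reaches {B}, so C → B cannot be enforced without a join — not preserved.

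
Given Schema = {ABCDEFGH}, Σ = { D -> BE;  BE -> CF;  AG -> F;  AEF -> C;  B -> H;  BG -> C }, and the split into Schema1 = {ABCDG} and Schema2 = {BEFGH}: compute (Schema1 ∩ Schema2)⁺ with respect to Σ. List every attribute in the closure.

Schema1 ∩ Schema2 = {BG}.
B → H applies, adding H
BG → C applies, adding C
Closure: {BCGH}.

BCGH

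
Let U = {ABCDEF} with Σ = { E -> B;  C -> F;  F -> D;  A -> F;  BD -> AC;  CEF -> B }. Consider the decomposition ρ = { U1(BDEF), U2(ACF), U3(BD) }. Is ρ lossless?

Chase test. Columns are ABCDEF; row i has aⱼ where attribute j ∈ Ui, else bᵢⱼ.
Initial tableau (one row per fragment):
  row 1: b11 a2 b13 a4 a5 a6
  row 2: a1 b22 a3 b24 b25 a6
  row 3: b31 a2 b33 a4 b35 b36
Rows 1 and 2 agree on F; apply F→D and equate their D entries.
Rows 1 and 3 agree on BD; apply BD→AC and equate their AC entries.
Rows 1 and 3 agree on C; apply C→F and equate their F entries.
No row becomes fully distinguished — the join is lossy.

No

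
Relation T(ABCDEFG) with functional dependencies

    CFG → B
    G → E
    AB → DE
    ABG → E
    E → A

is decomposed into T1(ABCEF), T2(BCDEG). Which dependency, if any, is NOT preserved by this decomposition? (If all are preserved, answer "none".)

Check CFG → B: no single fragment contains all of {BCFG}, and the restricted closure of {CFG} across the fragments never reaches {B}.
G → E is preserved.
AB → DE is preserved.
ABG → E is preserved.
E → A is preserved.

CFG → B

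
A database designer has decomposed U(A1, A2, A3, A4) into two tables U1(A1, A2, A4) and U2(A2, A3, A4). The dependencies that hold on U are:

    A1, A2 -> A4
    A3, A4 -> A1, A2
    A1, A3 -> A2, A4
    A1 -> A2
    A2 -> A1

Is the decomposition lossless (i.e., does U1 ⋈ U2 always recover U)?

Common attributes: U1 ∩ U2 = {A2, A4}.
Closure of {A2, A4}: A2 → A1 applies, adding A1. So (A2, A4)⁺ = {A1, A2, A4}.
This closure contains every attribute of U1, so U1 ∩ U2 → U1. The join is lossless.

Yes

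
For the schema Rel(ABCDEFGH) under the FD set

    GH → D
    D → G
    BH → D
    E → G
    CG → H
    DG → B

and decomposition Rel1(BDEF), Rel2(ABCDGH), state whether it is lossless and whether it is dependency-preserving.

Lossless test: (BD)⁺ = {BDG}, which is a superkey of neither fragment — lossy.
Dependency preservation: the restricted closure of {E} across the fragments never reaches {G}, so E → G cannot be enforced without a join — not preserved.

lossy and not dependency-preserving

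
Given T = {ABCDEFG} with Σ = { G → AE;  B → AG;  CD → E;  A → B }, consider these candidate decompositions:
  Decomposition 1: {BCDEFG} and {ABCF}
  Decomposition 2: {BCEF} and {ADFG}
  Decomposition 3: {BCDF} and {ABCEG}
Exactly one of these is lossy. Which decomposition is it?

Decomposition 2

Decomposition 1: common = {BCF}, closure = {ABCEFG} → lossless.
Decomposition 2: common = {F}, closure = {F} → lossy.
Decomposition 3: common = {BC}, closure = {ABCEG} → lossless.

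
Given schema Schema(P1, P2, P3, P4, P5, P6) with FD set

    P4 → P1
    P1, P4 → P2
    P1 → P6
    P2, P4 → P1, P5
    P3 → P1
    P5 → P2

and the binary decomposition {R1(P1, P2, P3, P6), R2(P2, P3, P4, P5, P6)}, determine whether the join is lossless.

Yes

Common attributes: R1 ∩ R2 = {P2, P3, P6}.
Closure of {P2, P3, P6}: P3 → P1 applies, adding P1. So (P2, P3, P6)⁺ = {P1, P2, P3, P6}.
This closure contains every attribute of R1, so R1 ∩ R2 → R1. The join is lossless.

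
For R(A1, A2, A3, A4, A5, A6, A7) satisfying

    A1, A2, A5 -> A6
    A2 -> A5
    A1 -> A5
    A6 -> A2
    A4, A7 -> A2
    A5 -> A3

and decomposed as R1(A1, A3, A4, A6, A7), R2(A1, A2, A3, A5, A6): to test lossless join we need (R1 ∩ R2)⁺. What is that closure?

A1, A2, A3, A5, A6

R1 ∩ R2 = {A1, A3, A6}.
A1 → A5 applies, adding A5
A6 → A2 applies, adding A2
Closure: {A1, A2, A3, A5, A6}.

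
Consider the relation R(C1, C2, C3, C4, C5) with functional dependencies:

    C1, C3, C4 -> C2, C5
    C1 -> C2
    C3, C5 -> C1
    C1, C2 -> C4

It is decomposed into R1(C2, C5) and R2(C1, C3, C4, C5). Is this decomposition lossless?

Common attributes: R1 ∩ R2 = {C5}.
No dependency enlarges {C5}, so (C5)⁺ = {C5}.
The closure contains neither all of R1 = {C2, C5} nor all of R2 = {C1, C3, C4, C5}, so the common attributes are not a superkey of either fragment. The join is lossy.

No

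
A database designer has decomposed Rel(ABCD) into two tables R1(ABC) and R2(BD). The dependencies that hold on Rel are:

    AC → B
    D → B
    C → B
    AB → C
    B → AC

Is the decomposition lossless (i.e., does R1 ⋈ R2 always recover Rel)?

Common attributes: R1 ∩ R2 = {B}.
Closure of {B}: B → AC applies, adding AC. So (B)⁺ = {ABC}.
This closure contains every attribute of R1, so R1 ∩ R2 → R1. The join is lossless.

Yes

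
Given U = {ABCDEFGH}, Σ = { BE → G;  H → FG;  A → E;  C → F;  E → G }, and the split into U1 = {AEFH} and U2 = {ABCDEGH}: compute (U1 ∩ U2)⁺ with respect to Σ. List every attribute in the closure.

U1 ∩ U2 = {AEH}.
H → FG applies, adding FG
Closure: {AEFGH}.

AEFGH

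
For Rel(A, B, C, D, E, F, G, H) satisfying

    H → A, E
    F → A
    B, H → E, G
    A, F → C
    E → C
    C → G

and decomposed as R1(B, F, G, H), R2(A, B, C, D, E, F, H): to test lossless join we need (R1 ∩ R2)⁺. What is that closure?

R1 ∩ R2 = {B, F, H}.
H → A, E applies, adding A, E
B, H → E, G applies, adding G
A, F → C applies, adding C
Closure: {A, B, C, E, F, G, H}.

A, B, C, E, F, G, H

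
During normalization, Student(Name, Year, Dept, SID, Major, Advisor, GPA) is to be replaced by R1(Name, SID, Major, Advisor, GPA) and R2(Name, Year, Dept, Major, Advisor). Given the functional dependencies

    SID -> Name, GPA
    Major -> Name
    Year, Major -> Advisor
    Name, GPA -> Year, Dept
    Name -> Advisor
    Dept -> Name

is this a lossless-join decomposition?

Common attributes: R1 ∩ R2 = {Name, Major, Advisor}.
No dependency enlarges {Name, Major, Advisor}, so (Name, Major, Advisor)⁺ = {Name, Major, Advisor}.
The closure contains neither all of R1 = {Name, SID, Major, Advisor, GPA} nor all of R2 = {Name, Year, Dept, Major, Advisor}, so the common attributes are not a superkey of either fragment. The join is lossy.

No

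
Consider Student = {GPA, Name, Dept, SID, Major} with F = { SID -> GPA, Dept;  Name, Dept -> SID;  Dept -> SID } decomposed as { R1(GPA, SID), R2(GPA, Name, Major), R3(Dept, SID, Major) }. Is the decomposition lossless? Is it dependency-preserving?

lossy but dependency-preserving

Lossless test (chase): Rows 1 and 3 agree on SID; apply SID→GPA, Dept and equate their GPA, Dept entries. No row becomes fully distinguished — the join is lossy.
Dependency preservation: SID → GPA, Dept; Name, Dept → SID are not contained in any single fragment, but the restricted closure of each left-hand side across the fragments still reaches the right-hand side; the remaining FDs each lie inside some fragment. All dependencies are preserved.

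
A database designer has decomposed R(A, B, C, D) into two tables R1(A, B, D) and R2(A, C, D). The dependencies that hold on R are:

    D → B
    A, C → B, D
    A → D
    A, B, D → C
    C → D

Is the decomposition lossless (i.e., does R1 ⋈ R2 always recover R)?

Common attributes: R1 ∩ R2 = {A, D}.
Closure of {A, D}: D → B applies, adding B; A, B, D → C applies, adding C. So (A, D)⁺ = {A, B, C, D}.
This closure contains every attribute of R1, so R1 ∩ R2 → R1. The join is lossless.

Yes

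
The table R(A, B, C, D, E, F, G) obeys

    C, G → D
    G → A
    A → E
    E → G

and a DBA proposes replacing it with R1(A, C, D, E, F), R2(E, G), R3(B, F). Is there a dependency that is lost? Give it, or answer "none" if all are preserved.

none

C, G → D: restricted closure across fragments reaches D.
G → A: restricted closure across fragments reaches A.
A → E lies within R1.
E → G lies within R2.
Every dependency is enforceable on the fragments, so the decomposition is dependency-preserving.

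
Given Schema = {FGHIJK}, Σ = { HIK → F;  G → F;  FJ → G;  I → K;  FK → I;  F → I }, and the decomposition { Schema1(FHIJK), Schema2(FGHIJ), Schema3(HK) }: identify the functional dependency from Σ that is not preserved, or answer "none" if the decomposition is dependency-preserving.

none

HIK → F lies within Schema1.
G → F lies within Schema2.
FJ → G lies within Schema2.
I → K lies within Schema1.
FK → I lies within Schema1.
F → I lies within Schema1.
Every dependency is enforceable on the fragments, so the decomposition is dependency-preserving.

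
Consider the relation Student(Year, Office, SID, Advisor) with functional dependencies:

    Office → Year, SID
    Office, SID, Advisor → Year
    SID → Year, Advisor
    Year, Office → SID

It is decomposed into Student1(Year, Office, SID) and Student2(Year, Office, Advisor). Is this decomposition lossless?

Yes

Common attributes: Student1 ∩ Student2 = {Year, Office}.
Closure of {Year, Office}: Office → Year, SID applies, adding SID; SID → Year, Advisor applies, adding Advisor. So (Year, Office)⁺ = {Year, Office, SID, Advisor}.
This closure contains every attribute of Student1, so Student1 ∩ Student2 → Student1. The join is lossless.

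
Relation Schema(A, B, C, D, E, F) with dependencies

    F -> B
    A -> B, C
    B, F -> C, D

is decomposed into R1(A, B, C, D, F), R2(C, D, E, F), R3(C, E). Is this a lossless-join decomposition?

Chase test. Columns are A, B, C, D, E, F; row i has aⱼ where attribute j ∈ Ri, else bᵢⱼ.
Initial tableau (one row per fragment):
  row 1: a1 a2 a3 a4 b15 a6
  row 2: b21 b22 a3 a4 a5 a6
  row 3: b31 b32 a3 b34 a5 b36
Rows 1 and 2 agree on F; apply F→B and equate their B entries.
No row becomes fully distinguished — the join is lossy.

No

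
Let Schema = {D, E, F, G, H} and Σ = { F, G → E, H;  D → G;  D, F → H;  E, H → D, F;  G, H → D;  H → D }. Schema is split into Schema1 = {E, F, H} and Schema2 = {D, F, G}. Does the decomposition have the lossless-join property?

Common attributes: Schema1 ∩ Schema2 = {F}.
No dependency enlarges {F}, so (F)⁺ = {F}.
The closure contains neither all of Schema1 = {E, F, H} nor all of Schema2 = {D, F, G}, so the common attributes are not a superkey of either fragment. The join is lossy.

No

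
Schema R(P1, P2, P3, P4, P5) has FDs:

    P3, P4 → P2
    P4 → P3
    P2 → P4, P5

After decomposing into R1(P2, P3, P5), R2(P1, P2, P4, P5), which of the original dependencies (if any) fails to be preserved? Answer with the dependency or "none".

none

P3, P4 → P2: restricted closure across fragments reaches P2.
P4 → P3: restricted closure across fragments reaches P3.
P2 → P4, P5 lies within R2.
Every dependency is enforceable on the fragments, so the decomposition is dependency-preserving.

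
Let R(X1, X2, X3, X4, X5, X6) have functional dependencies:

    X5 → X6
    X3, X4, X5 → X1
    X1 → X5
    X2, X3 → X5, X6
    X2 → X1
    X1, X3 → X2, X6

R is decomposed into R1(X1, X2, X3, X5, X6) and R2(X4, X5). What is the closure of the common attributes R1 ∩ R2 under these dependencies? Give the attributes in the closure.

X5, X6

R1 ∩ R2 = {X5}.
X5 → X6 applies, adding X6
Closure: {X5, X6}.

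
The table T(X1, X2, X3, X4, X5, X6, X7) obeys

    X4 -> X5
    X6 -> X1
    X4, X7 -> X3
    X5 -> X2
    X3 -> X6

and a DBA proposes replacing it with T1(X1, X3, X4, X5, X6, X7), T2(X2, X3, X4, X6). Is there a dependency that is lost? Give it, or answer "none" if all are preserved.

X5 -> X2

Check X5 → X2: no single fragment contains all of {X2, X5}, and the restricted closure of {X5} across the fragments never reaches {X2}.
X4 → X5 is preserved.
X6 → X1 is preserved.
X4, X7 → X3 is preserved.
X3 → X6 is preserved.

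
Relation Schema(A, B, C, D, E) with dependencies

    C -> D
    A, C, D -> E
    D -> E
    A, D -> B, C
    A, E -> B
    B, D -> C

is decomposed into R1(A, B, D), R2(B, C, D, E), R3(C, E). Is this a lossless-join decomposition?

Yes

Chase test. Columns are A, B, C, D, E; row i has aⱼ where attribute j ∈ Ri, else bᵢⱼ.
Initial tableau (one row per fragment):
  row 1: a1 a2 b13 a4 b15
  row 2: b21 a2 a3 a4 a5
  row 3: b31 b32 a3 b34 a5
Rows 2 and 3 agree on C; apply C→D and equate their D entries.
Rows 1 and 2 agree on D; apply D→E and equate their E entries.
Rows 1 and 2 agree on B, D; apply B, D→C and equate their C entries.
Row 1 is now all distinguished symbols — the join is lossless.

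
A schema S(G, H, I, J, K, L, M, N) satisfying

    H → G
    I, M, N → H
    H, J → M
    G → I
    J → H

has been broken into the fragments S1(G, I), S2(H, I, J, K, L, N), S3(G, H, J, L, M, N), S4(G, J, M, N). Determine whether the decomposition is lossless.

Yes

Chase test. Columns are G, H, I, J, K, L, M, N; row i has aⱼ where attribute j ∈ Si, else bᵢⱼ.
Initial tableau (one row per fragment):
  row 1: a1 b12 a3 b14 b15 b16 b17 b18
  row 2: b21 a2 a3 a4 a5 a6 b27 a8
  row 3: a1 a2 b33 a4 b35 a6 a7 a8
  row 4: a1 b42 b43 a4 b45 b46 a7 a8
Rows 2 and 3 agree on H; apply H→G and equate their G entries.
Rows 2 and 3 agree on H, J; apply H, J→M and equate their M entries.
Rows 1 and 3 agree on G; apply G→I and equate their I entries.
Rows 1 and 4 agree on G; apply G→I and equate their I entries.
Rows 2 and 4 agree on J; apply J→H and equate their H entries.
Row 2 is now all distinguished symbols — the join is lossless.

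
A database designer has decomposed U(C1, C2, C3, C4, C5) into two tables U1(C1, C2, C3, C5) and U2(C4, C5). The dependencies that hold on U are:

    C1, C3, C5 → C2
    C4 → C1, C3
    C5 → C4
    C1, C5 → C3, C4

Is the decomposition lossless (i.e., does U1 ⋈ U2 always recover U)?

Common attributes: U1 ∩ U2 = {C5}.
Closure of {C5}: C5 → C4 applies, adding C4; C4 → C1, C3 applies, adding C1, C3; C1, C3, C5 → C2 applies, adding C2. So (C5)⁺ = {C1, C2, C3, C4, C5}.
This closure contains every attribute of U1, so U1 ∩ U2 → U1. The join is lossless.

Yes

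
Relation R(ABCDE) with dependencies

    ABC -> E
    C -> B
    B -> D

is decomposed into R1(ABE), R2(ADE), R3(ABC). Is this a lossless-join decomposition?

Chase test. Columns are ABCDE; row i has aⱼ where attribute j ∈ Ri, else bᵢⱼ.
Initial tableau (one row per fragment):
  row 1: a1 a2 b13 b14 a5
  row 2: a1 b22 b23 a4 a5
  row 3: a1 a2 a3 b34 b35
Rows 1 and 3 agree on B; apply B→D and equate their D entries.
No row becomes fully distinguished — the join is lossy.

No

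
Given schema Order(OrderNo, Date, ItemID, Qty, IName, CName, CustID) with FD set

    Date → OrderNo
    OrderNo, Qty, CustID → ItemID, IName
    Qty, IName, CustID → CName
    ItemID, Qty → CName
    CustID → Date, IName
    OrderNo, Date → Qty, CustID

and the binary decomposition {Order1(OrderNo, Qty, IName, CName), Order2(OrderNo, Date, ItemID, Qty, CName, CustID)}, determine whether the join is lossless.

No

Common attributes: Order1 ∩ Order2 = {OrderNo, Qty, CName}.
No dependency enlarges {OrderNo, Qty, CName}, so (OrderNo, Qty, CName)⁺ = {OrderNo, Qty, CName}.
The closure contains neither all of Order1 = {OrderNo, Qty, IName, CName} nor all of Order2 = {OrderNo, Date, ItemID, Qty, CName, CustID}, so the common attributes are not a superkey of either fragment. The join is lossy.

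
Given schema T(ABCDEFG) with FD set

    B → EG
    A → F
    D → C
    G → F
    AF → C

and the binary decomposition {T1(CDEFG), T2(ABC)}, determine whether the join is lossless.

Common attributes: T1 ∩ T2 = {C}.
No dependency enlarges {C}, so (C)⁺ = {C}.
The closure contains neither all of T1 = {CDEFG} nor all of T2 = {ABC}, so the common attributes are not a superkey of either fragment. The join is lossy.

No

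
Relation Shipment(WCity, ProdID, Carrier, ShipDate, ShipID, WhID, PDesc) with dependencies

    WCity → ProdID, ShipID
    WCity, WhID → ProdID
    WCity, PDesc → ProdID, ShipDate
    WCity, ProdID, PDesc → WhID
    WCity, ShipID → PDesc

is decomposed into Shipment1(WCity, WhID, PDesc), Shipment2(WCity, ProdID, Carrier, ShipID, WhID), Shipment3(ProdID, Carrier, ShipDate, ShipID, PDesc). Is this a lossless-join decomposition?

No

Chase test. Columns are WCity, ProdID, Carrier, ShipDate, ShipID, WhID, PDesc; row i has aⱼ where attribute j ∈ Shipmenti, else bᵢⱼ.
Initial tableau (one row per fragment):
  row 1: a1 b12 b13 b14 b15 a6 a7
  row 2: a1 a2 a3 b24 a5 a6 b27
  row 3: b31 a2 a3 a4 a5 b36 a7
Rows 1 and 2 agree on WCity; apply WCity→ProdID, ShipID and equate their ProdID, ShipID entries.
Rows 1 and 2 agree on WCity, ShipID; apply WCity, ShipID→PDesc and equate their PDesc entries.
Rows 1 and 2 agree on WCity, PDesc; apply WCity, PDesc→ProdID, ShipDate and equate their ProdID, ShipDate entries.
No row becomes fully distinguished — the join is lossy.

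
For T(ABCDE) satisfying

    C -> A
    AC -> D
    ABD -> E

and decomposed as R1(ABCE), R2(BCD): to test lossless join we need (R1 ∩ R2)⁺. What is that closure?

R1 ∩ R2 = {BC}.
C → A applies, adding A
AC → D applies, adding D
ABD → E applies, adding E
Closure: {ABCDE}.

ABCDE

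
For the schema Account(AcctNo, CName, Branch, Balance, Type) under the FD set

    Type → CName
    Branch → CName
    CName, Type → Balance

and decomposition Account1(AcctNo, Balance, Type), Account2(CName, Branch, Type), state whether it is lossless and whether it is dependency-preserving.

Lossless test: (Type)⁺ = {CName, Balance, Type}, which is a superkey of neither fragment — lossy.
Dependency preservation: CName, Type → Balance is not contained in any single fragment, but the restricted closure of its left-hand side across the fragments still reaches the right-hand side; the remaining FDs each lie inside some fragment. All dependencies are preserved.

lossy but dependency-preserving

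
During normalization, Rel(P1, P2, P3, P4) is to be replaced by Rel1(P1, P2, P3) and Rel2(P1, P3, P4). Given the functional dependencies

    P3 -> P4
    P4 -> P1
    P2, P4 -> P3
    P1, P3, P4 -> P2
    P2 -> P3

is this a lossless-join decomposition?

Yes

Common attributes: Rel1 ∩ Rel2 = {P1, P3}.
Closure of {P1, P3}: P3 → P4 applies, adding P4; P1, P3, P4 → P2 applies, adding P2. So (P1, P3)⁺ = {P1, P2, P3, P4}.
This closure contains every attribute of Rel1, so Rel1 ∩ Rel2 → Rel1. The join is lossless.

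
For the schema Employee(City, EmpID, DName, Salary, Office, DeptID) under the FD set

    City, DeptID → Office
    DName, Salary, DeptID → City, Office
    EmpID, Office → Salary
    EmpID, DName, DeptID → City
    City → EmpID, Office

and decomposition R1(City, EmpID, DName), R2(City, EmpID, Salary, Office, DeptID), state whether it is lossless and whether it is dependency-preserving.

Lossless test: (City, EmpID)⁺ = {City, EmpID, Salary, Office}, which is a superkey of neither fragment — lossy.
Dependency preservation: the restricted closure of {DName, Salary, DeptID} across the fragments never reaches {City, Office}, so DName, Salary, DeptID → City, Office cannot be enforced without a join — not preserved.

lossy and not dependency-preserving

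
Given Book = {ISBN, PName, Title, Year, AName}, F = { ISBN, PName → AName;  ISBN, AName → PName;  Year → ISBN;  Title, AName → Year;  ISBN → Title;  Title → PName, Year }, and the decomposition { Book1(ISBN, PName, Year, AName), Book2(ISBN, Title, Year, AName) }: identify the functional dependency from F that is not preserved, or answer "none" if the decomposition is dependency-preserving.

none

ISBN, PName → AName lies within Book1.
ISBN, AName → PName lies within Book1.
Year → ISBN lies within Book1.
Title, AName → Year lies within Book2.
ISBN → Title lies within Book2.
Title → PName, Year: restricted closure across fragments reaches PName, Year.
Every dependency is enforceable on the fragments, so the decomposition is dependency-preserving.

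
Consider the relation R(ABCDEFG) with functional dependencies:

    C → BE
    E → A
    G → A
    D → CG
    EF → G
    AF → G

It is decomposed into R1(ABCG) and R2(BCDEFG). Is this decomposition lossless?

Yes

Common attributes: R1 ∩ R2 = {BCG}.
Closure of {BCG}: C → BE applies, adding E; E → A applies, adding A. So (BCG)⁺ = {ABCEG}.
This closure contains every attribute of R1, so R1 ∩ R2 → R1. The join is lossless.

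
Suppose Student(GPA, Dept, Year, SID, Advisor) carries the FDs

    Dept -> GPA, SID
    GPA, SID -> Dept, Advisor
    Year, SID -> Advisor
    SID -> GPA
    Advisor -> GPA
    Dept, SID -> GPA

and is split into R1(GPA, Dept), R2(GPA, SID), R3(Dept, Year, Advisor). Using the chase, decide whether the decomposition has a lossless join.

Chase test. Columns are GPA, Dept, Year, SID, Advisor; row i has aⱼ where attribute j ∈ Ri, else bᵢⱼ.
Initial tableau (one row per fragment):
  row 1: a1 a2 b13 b14 b15
  row 2: a1 b22 b23 a4 b25
  row 3: b31 a2 a3 b34 a5
Rows 1 and 3 agree on Dept; apply Dept→GPA, SID and equate their GPA, SID entries.
Rows 1 and 3 agree on GPA, SID; apply GPA, SID→Dept, Advisor and equate their Dept, Advisor entries.
No row becomes fully distinguished — the join is lossy.

No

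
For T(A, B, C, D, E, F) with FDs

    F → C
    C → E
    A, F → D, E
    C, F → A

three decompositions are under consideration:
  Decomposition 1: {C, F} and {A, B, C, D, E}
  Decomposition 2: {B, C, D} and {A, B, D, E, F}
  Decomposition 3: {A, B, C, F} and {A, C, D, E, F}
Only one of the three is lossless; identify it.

Decomposition 1: common = {C}, closure = {C, E} → lossy.
Decomposition 2: common = {B, D}, closure = {B, D} → lossy.
Decomposition 3: common = {A, C, F}, closure = {A, C, D, E, F} → lossless.

Decomposition 3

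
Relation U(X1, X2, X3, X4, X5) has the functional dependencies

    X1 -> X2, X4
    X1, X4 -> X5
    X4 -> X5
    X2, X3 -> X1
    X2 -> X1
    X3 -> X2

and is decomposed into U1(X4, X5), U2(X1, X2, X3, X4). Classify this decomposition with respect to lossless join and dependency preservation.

Lossless test: (X4)⁺ = {X4, X5}, which contains all of one fragment — lossless.
Dependency preservation: X1, X4 → X5 is not contained in any single fragment, but the restricted closure of its left-hand side across the fragments still reaches the right-hand side; the remaining FDs each lie inside some fragment. All dependencies are preserved.

lossless and dependency-preserving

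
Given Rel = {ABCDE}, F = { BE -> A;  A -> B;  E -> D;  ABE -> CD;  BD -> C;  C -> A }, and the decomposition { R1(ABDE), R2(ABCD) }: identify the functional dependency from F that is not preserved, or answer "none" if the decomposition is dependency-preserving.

BE → A lies within R1.
A → B lies within R1.
E → D lies within R1.
ABE → CD: restricted closure across fragments reaches CD.
BD → C lies within R2.
C → A lies within R2.
Every dependency is enforceable on the fragments, so the decomposition is dependency-preserving.

none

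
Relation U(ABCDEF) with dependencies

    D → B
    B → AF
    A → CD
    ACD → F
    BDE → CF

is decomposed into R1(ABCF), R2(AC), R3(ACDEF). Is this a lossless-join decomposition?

Chase test. Columns are ABCDEF; row i has aⱼ where attribute j ∈ Ri, else bᵢⱼ.
Initial tableau (one row per fragment):
  row 1: a1 a2 a3 b14 b15 a6
  row 2: a1 b22 a3 b24 b25 b26
  row 3: a1 b32 a3 a4 a5 a6
Rows 1 and 2 agree on A; apply A→CD and equate their CD entries.
Rows 1 and 3 agree on A; apply A→CD and equate their CD entries.
Rows 1 and 2 agree on ACD; apply ACD→F and equate their F entries.
Rows 1 and 2 agree on D; apply D→B and equate their B entries.
Rows 1 and 3 agree on D; apply D→B and equate their B entries.
Row 3 is now all distinguished symbols — the join is lossless.

Yes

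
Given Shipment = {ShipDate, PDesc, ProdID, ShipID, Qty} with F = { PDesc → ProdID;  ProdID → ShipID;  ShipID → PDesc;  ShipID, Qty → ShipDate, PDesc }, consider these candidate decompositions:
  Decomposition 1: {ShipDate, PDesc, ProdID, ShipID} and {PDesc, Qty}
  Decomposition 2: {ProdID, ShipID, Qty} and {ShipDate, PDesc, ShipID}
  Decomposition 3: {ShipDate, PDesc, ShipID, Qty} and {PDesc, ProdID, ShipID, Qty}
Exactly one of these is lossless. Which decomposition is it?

Decomposition 1: common = {PDesc}, closure = {PDesc, ProdID, ShipID} → lossy.
Decomposition 2: common = {ShipID}, closure = {PDesc, ProdID, ShipID} → lossy.
Decomposition 3: common = {PDesc, ShipID, Qty}, closure = {ShipDate, PDesc, ProdID, ShipID, Qty} → lossless.

Decomposition 3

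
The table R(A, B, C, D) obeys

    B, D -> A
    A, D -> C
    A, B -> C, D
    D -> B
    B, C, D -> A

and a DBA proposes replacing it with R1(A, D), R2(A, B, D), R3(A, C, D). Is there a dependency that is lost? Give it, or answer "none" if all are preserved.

B, D → A lies within R2.
A, D → C lies within R3.
A, B → C, D: restricted closure across fragments reaches C, D.
D → B lies within R2.
B, C, D → A: restricted closure across fragments reaches A.
Every dependency is enforceable on the fragments, so the decomposition is dependency-preserving.

none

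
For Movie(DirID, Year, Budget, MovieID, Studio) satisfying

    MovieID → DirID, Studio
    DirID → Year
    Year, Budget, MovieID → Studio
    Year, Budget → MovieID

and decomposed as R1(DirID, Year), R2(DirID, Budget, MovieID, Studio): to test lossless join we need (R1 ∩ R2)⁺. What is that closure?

DirID, Year

R1 ∩ R2 = {DirID}.
DirID → Year applies, adding Year
Closure: {DirID, Year}.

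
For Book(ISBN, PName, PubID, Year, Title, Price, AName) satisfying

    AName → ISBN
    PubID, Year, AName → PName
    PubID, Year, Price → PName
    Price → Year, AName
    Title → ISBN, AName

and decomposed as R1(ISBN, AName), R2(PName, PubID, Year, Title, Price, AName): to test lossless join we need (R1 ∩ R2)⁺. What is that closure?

R1 ∩ R2 = {AName}.
AName → ISBN applies, adding ISBN
Closure: {ISBN, AName}.

ISBN, AName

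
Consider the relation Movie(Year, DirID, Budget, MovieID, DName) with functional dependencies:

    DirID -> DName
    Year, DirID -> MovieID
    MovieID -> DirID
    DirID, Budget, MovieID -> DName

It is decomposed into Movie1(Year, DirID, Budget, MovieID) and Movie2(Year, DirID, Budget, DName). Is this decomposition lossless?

Common attributes: Movie1 ∩ Movie2 = {Year, DirID, Budget}.
Closure of {Year, DirID, Budget}: DirID → DName applies, adding DName; Year, DirID → MovieID applies, adding MovieID. So (Year, DirID, Budget)⁺ = {Year, DirID, Budget, MovieID, DName}.
This closure contains every attribute of Movie1, so Movie1 ∩ Movie2 → Movie1. The join is lossless.

Yes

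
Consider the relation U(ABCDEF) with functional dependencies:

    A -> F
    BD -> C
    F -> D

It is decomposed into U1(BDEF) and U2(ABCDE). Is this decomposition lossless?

Common attributes: U1 ∩ U2 = {BDE}.
Closure of {BDE}: BD → C applies, adding C. So (BDE)⁺ = {BCDE}.
The closure contains neither all of U1 = {BDEF} nor all of U2 = {ABCDE}, so the common attributes are not a superkey of either fragment. The join is lossy.

No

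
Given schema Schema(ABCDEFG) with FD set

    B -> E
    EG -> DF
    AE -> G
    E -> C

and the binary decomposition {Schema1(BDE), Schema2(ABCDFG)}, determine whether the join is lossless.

Yes

Common attributes: Schema1 ∩ Schema2 = {BD}.
Closure of {BD}: B → E applies, adding E; E → C applies, adding C. So (BD)⁺ = {BCDE}.
This closure contains every attribute of Schema1, so Schema1 ∩ Schema2 → Schema1. The join is lossless.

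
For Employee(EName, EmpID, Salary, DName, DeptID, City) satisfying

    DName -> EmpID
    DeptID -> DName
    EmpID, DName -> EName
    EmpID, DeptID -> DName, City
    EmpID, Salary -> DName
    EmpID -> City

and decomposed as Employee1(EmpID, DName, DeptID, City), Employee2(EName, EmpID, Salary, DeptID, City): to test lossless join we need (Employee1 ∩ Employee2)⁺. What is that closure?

Employee1 ∩ Employee2 = {EmpID, DeptID, City}.
DeptID → DName applies, adding DName
EmpID, DName → EName applies, adding EName
Closure: {EName, EmpID, DName, DeptID, City}.

EName, EmpID, DName, DeptID, City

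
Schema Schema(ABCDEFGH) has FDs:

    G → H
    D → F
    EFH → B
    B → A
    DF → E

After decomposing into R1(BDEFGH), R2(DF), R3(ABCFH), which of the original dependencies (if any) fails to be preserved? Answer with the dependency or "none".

none

G → H lies within R1.
D → F lies within R1.
EFH → B lies within R1.
B → A lies within R3.
DF → E lies within R1.
Every dependency is enforceable on the fragments, so the decomposition is dependency-preserving.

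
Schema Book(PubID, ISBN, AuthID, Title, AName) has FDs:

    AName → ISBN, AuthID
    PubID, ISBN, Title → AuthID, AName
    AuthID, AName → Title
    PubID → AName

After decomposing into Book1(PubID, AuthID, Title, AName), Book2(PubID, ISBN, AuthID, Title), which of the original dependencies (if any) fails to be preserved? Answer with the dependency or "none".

Check AName → ISBN, AuthID: no single fragment contains all of {ISBN, AuthID, AName}, and the restricted closure of {AName} across the fragments never reaches {ISBN, AuthID}.
PubID, ISBN, Title → AuthID, AName is preserved.
AuthID, AName → Title is preserved.
PubID → AName is preserved.

AName → ISBN, AuthID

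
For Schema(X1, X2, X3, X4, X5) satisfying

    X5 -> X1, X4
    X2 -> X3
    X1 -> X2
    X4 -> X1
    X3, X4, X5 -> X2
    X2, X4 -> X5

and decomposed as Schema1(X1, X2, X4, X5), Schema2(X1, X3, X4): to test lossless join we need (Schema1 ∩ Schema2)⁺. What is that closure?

X1, X2, X3, X4, X5

Schema1 ∩ Schema2 = {X1, X4}.
X1 → X2 applies, adding X2
X2, X4 → X5 applies, adding X5
X2 → X3 applies, adding X3
Closure: {X1, X2, X3, X4, X5}.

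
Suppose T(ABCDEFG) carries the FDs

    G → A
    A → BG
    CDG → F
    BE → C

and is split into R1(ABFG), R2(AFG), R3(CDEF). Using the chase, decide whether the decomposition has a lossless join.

Chase test. Columns are ABCDEFG; row i has aⱼ where attribute j ∈ Ri, else bᵢⱼ.
Initial tableau (one row per fragment):
  row 1: a1 a2 b13 b14 b15 a6 a7
  row 2: a1 b22 b23 b24 b25 a6 a7
  row 3: b31 b32 a3 a4 a5 a6 b37
Rows 1 and 2 agree on A; apply A→BG and equate their BG entries.
No row becomes fully distinguished — the join is lossy.

No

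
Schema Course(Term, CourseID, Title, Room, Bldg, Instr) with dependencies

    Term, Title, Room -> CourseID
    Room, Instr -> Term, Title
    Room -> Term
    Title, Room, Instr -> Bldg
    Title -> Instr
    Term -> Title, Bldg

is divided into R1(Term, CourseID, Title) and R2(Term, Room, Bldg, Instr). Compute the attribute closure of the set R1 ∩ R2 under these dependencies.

R1 ∩ R2 = {Term}.
Term → Title, Bldg applies, adding Title, Bldg
Title → Instr applies, adding Instr
Closure: {Term, Title, Bldg, Instr}.

Term, Title, Bldg, Instr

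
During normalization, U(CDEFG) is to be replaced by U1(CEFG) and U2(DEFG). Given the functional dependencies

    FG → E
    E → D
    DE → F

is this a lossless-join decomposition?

Yes

Common attributes: U1 ∩ U2 = {EFG}.
Closure of {EFG}: E → D applies, adding D. So (EFG)⁺ = {DEFG}.
This closure contains every attribute of U2, so U1 ∩ U2 → U2. The join is lossless.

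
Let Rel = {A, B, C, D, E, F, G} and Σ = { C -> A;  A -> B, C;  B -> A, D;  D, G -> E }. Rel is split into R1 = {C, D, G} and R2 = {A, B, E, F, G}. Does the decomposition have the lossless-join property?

Common attributes: R1 ∩ R2 = {G}.
No dependency enlarges {G}, so (G)⁺ = {G}.
The closure contains neither all of R1 = {C, D, G} nor all of R2 = {A, B, E, F, G}, so the common attributes are not a superkey of either fragment. The join is lossy.

No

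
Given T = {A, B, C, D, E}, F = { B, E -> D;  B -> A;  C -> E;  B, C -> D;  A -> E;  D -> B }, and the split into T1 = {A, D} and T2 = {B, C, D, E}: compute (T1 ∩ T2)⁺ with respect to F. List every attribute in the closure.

T1 ∩ T2 = {D}.
D → B applies, adding B
B → A applies, adding A
A → E applies, adding E
Closure: {A, B, D, E}.

A, B, D, E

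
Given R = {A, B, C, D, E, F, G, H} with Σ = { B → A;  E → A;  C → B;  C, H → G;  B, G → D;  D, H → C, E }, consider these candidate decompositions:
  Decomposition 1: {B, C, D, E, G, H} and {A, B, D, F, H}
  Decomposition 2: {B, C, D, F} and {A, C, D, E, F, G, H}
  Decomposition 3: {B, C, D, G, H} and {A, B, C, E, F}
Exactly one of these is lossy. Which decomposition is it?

Decomposition 1: common = {B, D, H}, closure = {A, B, C, D, E, G, H} → lossless.
Decomposition 2: common = {C, D, F}, closure = {A, B, C, D, F} → lossless.
Decomposition 3: common = {B, C}, closure = {A, B, C} → lossy.

Decomposition 3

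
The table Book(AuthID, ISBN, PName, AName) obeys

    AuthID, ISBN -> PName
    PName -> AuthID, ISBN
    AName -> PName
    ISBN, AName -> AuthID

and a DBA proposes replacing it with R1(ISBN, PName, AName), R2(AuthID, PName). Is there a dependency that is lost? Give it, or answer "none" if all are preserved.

AuthID, ISBN -> PName

Check AuthID, ISBN → PName: no single fragment contains all of {AuthID, ISBN, PName}, and the restricted closure of {AuthID, ISBN} across the fragments never reaches {PName}.
PName → AuthID, ISBN is preserved.
AName → PName is preserved.
ISBN, AName → AuthID is preserved.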